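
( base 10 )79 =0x4F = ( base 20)3j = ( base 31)2H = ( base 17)4B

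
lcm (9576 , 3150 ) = 239400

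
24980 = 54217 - 29237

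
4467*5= 22335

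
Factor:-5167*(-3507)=18120669 = 3^1*7^1*167^1 * 5167^1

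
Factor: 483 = 3^1*7^1*23^1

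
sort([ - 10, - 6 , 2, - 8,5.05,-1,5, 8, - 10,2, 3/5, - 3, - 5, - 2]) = [-10, - 10, -8, - 6, - 5, - 3 ,-2, - 1,3/5,  2,2,5, 5.05,8 ]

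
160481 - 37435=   123046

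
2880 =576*5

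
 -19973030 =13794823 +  - 33767853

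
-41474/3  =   - 13825+1/3 = - 13824.67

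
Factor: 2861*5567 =15927187 = 19^1* 293^1*2861^1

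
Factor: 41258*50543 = 2^1*7^2*421^1*50543^1 = 2085303094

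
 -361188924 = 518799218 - 879988142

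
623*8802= 5483646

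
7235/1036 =7235/1036= 6.98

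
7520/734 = 10 + 90/367  =  10.25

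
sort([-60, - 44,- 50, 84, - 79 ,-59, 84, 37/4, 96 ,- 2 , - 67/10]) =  [-79,-60,-59, - 50,-44,  -  67/10, - 2,37/4, 84, 84,96] 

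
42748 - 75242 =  - 32494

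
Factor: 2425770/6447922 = 3^2*5^1*13^(-1 )*26953^1*247997^( - 1 ) = 1212885/3223961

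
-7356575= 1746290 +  - 9102865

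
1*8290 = 8290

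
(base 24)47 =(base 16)67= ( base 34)31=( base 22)4f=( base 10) 103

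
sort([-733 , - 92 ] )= [-733, - 92]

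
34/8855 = 34/8855 =0.00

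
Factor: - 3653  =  -13^1*281^1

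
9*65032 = 585288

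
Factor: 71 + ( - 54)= 17 = 17^1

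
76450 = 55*1390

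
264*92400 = 24393600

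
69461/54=1286 + 17/54=1286.31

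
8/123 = 8/123 = 0.07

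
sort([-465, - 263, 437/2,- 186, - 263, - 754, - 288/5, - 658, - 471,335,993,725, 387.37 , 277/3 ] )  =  [ - 754, - 658, - 471, - 465,-263, - 263, - 186, - 288/5,  277/3, 437/2, 335,387.37,725, 993 ]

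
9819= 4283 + 5536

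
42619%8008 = 2579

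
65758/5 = 65758/5  =  13151.60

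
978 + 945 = 1923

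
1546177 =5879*263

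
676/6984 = 169/1746=0.10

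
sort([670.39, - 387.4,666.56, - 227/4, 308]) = [-387.4, - 227/4,308,666.56, 670.39]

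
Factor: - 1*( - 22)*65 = 2^1*5^1*11^1*13^1 = 1430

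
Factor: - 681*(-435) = 3^2*5^1*29^1*227^1 =296235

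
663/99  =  6 + 23/33 = 6.70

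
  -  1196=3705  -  4901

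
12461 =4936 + 7525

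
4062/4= 2031/2  =  1015.50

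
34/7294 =17/3647 = 0.00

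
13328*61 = 813008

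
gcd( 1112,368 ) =8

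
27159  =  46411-19252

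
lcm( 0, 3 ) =0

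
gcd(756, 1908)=36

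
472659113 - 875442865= - 402783752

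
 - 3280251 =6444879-9725130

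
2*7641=15282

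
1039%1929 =1039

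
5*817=4085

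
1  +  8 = 9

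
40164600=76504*525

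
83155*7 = 582085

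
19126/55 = 19126/55 = 347.75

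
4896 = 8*612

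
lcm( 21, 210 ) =210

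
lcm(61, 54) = 3294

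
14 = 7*2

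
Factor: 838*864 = 2^6*3^3*419^1= 724032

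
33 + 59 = 92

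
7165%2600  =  1965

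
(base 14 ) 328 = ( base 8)1160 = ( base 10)624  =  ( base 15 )2b9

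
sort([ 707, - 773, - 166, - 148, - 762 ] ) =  [ - 773, - 762,-166, - 148,707 ] 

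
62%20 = 2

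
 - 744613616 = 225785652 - 970399268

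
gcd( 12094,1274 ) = 2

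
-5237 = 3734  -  8971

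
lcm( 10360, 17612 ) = 176120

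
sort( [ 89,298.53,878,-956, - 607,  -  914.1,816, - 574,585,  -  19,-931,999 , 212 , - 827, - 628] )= [ - 956, - 931, - 914.1,- 827,-628, - 607, - 574, - 19,  89,212, 298.53,  585 , 816 , 878,999 ] 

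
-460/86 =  - 6+28/43=-5.35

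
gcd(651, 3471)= 3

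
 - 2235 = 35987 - 38222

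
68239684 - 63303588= 4936096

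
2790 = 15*186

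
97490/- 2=  -  48745/1=- 48745.00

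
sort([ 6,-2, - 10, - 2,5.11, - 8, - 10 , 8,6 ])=[-10, - 10,-8, - 2, - 2 , 5.11, 6,6, 8]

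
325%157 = 11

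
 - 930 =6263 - 7193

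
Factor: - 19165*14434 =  - 2^1*5^1 * 7^1*1031^1*3833^1=-276627610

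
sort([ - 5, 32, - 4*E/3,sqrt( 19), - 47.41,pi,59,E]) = [ - 47.41, - 5, - 4*E/3, E , pi, sqrt( 19 ), 32,59] 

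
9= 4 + 5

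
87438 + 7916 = 95354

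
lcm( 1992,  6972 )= 13944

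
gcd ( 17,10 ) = 1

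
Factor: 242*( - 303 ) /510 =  - 12221/85 = -5^( - 1 )*11^2*17^ ( - 1)*101^1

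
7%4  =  3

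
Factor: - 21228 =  - 2^2 * 3^1*29^1*61^1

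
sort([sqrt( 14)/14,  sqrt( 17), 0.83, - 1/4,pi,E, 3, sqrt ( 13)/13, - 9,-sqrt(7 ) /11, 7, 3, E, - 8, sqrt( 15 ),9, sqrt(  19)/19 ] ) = [ - 9, -8, - 1/4, - sqrt(7)/11, sqrt( 19) /19,  sqrt(14 )/14,sqrt( 13)/13,0.83, E,E , 3, 3,pi, sqrt(15 ), sqrt (17), 7, 9]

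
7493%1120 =773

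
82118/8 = 10264+3/4 = 10264.75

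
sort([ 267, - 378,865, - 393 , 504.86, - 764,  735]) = [-764,-393,  -  378,267,504.86,735, 865] 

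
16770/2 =8385 = 8385.00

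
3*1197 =3591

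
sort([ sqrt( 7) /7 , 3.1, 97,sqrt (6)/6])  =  [ sqrt( 7)/7, sqrt ( 6) /6,3.1,  97] 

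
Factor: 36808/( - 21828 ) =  - 86/51=- 2^1*3^(  -  1 )*17^( - 1 )*43^1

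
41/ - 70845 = - 41/70845 = - 0.00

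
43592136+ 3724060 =47316196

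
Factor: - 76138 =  - 2^1 * 38069^1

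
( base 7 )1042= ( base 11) 30A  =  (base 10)373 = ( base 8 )565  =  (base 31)C1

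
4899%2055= 789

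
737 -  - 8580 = 9317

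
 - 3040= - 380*8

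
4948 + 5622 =10570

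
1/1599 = 1/1599 = 0.00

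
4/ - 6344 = - 1/1586 = -  0.00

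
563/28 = 563/28   =  20.11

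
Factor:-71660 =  - 2^2*5^1*3583^1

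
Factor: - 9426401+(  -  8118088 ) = -17544489 = - 3^1*47^1*124429^1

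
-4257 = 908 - 5165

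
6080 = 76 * 80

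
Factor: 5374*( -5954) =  - 2^2*13^1*229^1*2687^1 =- 31996796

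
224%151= 73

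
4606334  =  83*55498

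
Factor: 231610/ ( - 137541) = -2^1*3^( - 1 ) *5^1*19^( - 1)*23^1*53^1 * 127^(-1 ) = - 12190/7239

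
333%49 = 39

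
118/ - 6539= - 1 + 6421/6539 = - 0.02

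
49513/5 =49513/5 = 9902.60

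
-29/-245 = 29/245 =0.12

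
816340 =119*6860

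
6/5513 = 6/5513 = 0.00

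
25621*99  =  2536479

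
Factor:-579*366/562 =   -  105957/281 =- 3^2*61^1*193^1*281^( - 1)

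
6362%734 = 490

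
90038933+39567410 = 129606343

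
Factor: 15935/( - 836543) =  - 5^1*643^ (-1)*1301^(  -  1)*3187^1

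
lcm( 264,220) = 1320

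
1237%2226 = 1237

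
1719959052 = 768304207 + 951654845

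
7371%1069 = 957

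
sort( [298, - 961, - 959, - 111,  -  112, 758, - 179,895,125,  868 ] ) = [- 961, - 959,-179, - 112, - 111,125, 298, 758, 868,  895 ] 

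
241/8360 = 241/8360=0.03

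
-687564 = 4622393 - 5309957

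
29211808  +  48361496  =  77573304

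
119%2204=119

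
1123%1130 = 1123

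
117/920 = 117/920 = 0.13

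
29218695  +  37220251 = 66438946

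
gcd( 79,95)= 1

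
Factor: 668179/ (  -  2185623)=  - 3^( - 4) *11^( - 2 ) * 223^( -1)*668179^1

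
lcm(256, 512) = 512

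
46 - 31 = 15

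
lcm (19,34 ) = 646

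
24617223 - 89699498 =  - 65082275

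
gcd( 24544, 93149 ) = 1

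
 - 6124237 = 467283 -6591520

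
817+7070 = 7887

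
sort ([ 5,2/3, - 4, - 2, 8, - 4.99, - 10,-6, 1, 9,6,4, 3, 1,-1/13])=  [-10, - 6,-4.99,-4,  -  2, - 1/13 , 2/3, 1,1,3,4,5,6, 8, 9 ] 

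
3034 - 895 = 2139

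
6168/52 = 118+8/13=   118.62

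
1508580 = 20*75429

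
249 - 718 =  - 469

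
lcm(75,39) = 975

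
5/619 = 5/619 = 0.01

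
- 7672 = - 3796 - 3876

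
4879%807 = 37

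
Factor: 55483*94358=5235264914 = 2^1*11^1* 113^1 * 491^1  *  4289^1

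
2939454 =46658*63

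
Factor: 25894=2^1 * 11^2 *107^1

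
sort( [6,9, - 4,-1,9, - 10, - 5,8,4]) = [ - 10, - 5, - 4, - 1, 4,6,8,9,9]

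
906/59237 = 906/59237 = 0.02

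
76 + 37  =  113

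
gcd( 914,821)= 1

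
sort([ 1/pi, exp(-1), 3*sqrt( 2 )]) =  [ 1/pi  ,  exp(  -  1 ), 3*sqrt ( 2 )]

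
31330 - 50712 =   -  19382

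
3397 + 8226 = 11623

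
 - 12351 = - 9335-3016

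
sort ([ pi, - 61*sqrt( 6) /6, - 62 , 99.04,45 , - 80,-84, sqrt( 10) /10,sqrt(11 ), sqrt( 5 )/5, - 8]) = [  -  84, - 80, - 62,  -  61*sqrt(6) /6 , - 8, sqrt(10) /10,  sqrt(5 )/5, pi,sqrt ( 11 ),  45, 99.04 ]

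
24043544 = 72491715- 48448171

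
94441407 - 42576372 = 51865035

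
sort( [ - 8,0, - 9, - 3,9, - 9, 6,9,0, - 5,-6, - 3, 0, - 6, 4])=[ - 9, -9, - 8, - 6, - 6, - 5,  -  3, - 3,0,0, 0,4,  6,9,9] 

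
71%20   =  11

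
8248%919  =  896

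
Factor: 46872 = 2^3*3^3*7^1 *31^1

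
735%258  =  219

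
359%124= 111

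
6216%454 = 314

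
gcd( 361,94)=1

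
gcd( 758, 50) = 2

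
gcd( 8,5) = 1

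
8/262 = 4/131 = 0.03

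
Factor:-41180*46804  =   - 2^4*5^1 * 29^1*71^1 *11701^1= -1927388720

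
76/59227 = 76/59227 = 0.00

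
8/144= 1/18 =0.06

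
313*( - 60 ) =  - 18780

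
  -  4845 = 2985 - 7830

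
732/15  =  244/5 = 48.80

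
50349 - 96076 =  - 45727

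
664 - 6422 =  - 5758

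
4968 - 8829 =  - 3861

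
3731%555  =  401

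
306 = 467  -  161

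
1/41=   1/41=0.02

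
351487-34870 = 316617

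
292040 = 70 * 4172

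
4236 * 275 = 1164900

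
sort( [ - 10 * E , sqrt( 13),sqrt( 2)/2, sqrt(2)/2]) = [- 10 * E,sqrt (2) /2,sqrt( 2)/2,  sqrt(13 )]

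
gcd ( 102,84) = 6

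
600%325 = 275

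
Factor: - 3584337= - 3^1*53^1*22543^1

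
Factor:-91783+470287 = 378504 = 2^3*3^2*7^1 * 751^1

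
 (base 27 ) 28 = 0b111110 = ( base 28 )26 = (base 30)22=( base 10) 62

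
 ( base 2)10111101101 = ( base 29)1n9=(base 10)1517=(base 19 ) 43G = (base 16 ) 5ed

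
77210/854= 5515/61 = 90.41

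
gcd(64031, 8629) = 1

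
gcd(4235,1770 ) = 5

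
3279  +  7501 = 10780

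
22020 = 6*3670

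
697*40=27880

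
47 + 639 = 686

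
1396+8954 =10350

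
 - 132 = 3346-3478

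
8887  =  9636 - 749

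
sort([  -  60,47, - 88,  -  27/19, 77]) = [ - 88,  -  60, - 27/19, 47, 77 ] 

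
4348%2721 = 1627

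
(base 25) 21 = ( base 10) 51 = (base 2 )110011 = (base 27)1O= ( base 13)3C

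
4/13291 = 4/13291 =0.00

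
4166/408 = 2083/204 = 10.21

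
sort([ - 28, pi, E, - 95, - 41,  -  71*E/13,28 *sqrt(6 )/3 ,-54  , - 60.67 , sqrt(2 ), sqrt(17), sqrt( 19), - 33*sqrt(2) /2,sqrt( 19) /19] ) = [-95, - 60.67, - 54, -41 , - 28, - 33*sqrt (2) /2, - 71*E/13,sqrt ( 19)/19, sqrt (2),  E,pi , sqrt( 17),sqrt(19 ), 28*sqrt(6)/3]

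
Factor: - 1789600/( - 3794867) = 2^5*5^2*2237^1*3794867^( - 1) 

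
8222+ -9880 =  - 1658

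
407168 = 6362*64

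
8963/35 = 8963/35 = 256.09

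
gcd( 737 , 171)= 1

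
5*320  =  1600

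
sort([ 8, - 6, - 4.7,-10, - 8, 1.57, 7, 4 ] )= [ - 10,-8,-6, - 4.7, 1.57, 4, 7, 8]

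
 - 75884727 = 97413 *( - 779) 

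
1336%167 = 0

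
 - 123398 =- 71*1738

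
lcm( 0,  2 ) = 0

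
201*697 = 140097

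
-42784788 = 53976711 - 96761499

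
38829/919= 38829/919 = 42.25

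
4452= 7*636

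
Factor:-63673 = -41^1  *  1553^1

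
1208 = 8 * 151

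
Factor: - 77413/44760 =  - 2^( - 3) * 3^(  -  1)*5^( - 1)*7^1*373^( - 1 )*11059^1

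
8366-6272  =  2094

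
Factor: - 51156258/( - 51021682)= 25578129/25510841 = 3^1 *23^(-1)*811^1*10513^1*1109167^(-1)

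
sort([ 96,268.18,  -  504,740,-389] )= [ - 504, - 389,96,268.18,740]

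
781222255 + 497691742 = 1278913997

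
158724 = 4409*36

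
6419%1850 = 869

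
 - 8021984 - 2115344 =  - 10137328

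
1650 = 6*275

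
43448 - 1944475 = - 1901027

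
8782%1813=1530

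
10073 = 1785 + 8288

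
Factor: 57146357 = 19^1*103^1*29201^1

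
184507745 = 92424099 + 92083646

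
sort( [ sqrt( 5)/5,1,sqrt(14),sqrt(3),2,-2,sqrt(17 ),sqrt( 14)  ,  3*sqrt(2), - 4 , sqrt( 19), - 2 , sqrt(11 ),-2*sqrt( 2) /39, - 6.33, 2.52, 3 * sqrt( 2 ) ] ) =[ - 6.33, - 4, - 2, - 2, - 2 *sqrt( 2) /39, sqrt( 5) /5, 1,sqrt( 3),2,2.52,sqrt( 11) , sqrt( 14 ),sqrt( 14), sqrt(17 ),3*sqrt( 2), 3*sqrt( 2 ), sqrt( 19) ] 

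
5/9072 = 5/9072 = 0.00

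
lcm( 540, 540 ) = 540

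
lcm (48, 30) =240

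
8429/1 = 8429 = 8429.00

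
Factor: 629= 17^1*37^1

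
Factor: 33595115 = 5^1*163^1*41221^1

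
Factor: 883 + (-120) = 763 = 7^1*109^1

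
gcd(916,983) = 1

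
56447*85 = 4797995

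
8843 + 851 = 9694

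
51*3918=199818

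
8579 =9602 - 1023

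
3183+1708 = 4891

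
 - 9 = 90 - 99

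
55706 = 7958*7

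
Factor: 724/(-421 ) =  - 2^2*181^1*421^( - 1)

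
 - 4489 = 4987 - 9476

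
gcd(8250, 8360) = 110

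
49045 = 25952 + 23093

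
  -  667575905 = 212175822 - 879751727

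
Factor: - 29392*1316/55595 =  - 38679872/55595 = - 2^6*5^( -1)*7^1*11^1*47^1*167^1*11119^(-1 ) 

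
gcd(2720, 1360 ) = 1360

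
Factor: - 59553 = -3^2*13^1*509^1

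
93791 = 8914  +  84877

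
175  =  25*7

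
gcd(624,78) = 78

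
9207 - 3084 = 6123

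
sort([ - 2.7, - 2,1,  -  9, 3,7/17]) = [ - 9 , - 2.7,-2,7/17,1,3 ]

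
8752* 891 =7798032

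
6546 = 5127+1419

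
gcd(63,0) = 63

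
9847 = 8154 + 1693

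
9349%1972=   1461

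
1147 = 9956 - 8809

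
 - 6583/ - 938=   6583/938  =  7.02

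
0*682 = 0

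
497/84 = 5 + 11/12  =  5.92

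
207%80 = 47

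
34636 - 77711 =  - 43075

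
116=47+69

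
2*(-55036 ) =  - 110072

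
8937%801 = 126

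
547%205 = 137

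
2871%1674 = 1197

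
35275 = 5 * 7055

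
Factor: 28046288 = 2^4*1752893^1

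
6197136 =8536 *726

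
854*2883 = 2462082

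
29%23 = 6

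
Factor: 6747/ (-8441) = - 3^1*13^1*23^ ( - 1 )*173^1 * 367^ (-1) 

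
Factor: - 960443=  - 11^1*87313^1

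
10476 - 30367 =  - 19891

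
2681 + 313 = 2994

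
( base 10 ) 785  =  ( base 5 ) 11120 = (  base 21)1G8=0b1100010001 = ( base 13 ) 485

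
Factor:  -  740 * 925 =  - 2^2*5^3*37^2 = - 684500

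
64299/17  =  64299/17 = 3782.29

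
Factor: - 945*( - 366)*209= 72286830  =  2^1*3^4*5^1*7^1*11^1 *19^1*61^1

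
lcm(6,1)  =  6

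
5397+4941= 10338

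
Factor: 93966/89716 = 2^(-1)*3^1*11^( - 1)*2039^( - 1)*15661^1 = 46983/44858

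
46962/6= 7827 = 7827.00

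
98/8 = 49/4 = 12.25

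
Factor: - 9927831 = -3^1*29^1*114113^1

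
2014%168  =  166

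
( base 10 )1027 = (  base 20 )2b7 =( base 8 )2003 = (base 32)103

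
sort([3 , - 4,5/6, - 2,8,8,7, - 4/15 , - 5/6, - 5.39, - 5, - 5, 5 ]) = [ - 5.39, - 5, - 5, - 4,-2,  -  5/6, - 4/15, 5/6 , 3, 5,7,8,8]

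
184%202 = 184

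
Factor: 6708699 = 3^2*103^1*7237^1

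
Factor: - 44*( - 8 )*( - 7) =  -2464  =  - 2^5*7^1*11^1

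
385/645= 77/129 = 0.60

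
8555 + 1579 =10134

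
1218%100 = 18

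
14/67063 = 14/67063 = 0.00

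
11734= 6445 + 5289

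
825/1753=825/1753 = 0.47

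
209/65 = 3 + 14/65 = 3.22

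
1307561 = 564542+743019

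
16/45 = 16/45 = 0.36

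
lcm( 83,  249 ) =249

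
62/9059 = 62/9059 = 0.01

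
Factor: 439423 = 53^1*8291^1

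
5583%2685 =213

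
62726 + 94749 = 157475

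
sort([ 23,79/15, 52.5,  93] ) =[ 79/15, 23,52.5,93]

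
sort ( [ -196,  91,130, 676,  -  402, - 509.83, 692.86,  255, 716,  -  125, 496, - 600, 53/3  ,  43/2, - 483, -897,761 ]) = [ - 897, - 600,-509.83, - 483, - 402 , - 196 , - 125, 53/3, 43/2, 91, 130,255 , 496,676 , 692.86, 716, 761]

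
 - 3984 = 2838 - 6822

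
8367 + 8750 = 17117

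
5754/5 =5754/5 = 1150.80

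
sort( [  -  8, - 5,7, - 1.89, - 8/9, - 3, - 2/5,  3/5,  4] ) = [ - 8,-5, - 3,-1.89, - 8/9,  -  2/5,3/5 , 4,7]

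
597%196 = 9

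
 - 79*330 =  - 26070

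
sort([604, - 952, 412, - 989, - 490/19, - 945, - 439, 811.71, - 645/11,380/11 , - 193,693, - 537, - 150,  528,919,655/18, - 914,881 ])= [ - 989, - 952, - 945, - 914, - 537, - 439, - 193, - 150, - 645/11, - 490/19, 380/11,655/18,412,528, 604,693, 811.71 , 881,919]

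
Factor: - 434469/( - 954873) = 3^(- 1)*7^1*79^( - 2)*1217^1 =8519/18723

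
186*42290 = 7865940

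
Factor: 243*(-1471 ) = -357453 = -3^5 * 1471^1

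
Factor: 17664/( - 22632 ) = -2^5*41^( - 1) = - 32/41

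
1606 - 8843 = - 7237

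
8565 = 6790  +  1775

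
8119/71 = 114 + 25/71 = 114.35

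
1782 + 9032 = 10814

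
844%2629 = 844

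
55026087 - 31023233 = 24002854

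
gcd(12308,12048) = 4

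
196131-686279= -490148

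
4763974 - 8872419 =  - 4108445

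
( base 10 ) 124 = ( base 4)1330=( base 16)7C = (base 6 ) 324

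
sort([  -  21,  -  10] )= [  -  21, - 10 ]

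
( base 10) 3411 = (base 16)D53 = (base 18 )a99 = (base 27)4i9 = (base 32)3aj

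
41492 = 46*902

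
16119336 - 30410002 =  - 14290666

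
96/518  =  48/259 = 0.19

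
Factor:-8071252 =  - 2^2*7^1*23^1*83^1 * 151^1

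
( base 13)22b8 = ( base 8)11423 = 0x1313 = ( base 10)4883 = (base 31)52g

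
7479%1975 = 1554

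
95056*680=64638080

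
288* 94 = 27072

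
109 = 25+84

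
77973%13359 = 11178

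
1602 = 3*534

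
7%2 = 1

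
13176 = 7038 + 6138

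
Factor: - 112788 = -2^2*3^2* 13^1*241^1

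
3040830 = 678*4485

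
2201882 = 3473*634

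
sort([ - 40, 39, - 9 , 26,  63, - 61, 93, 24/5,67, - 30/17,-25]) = [ - 61,-40, - 25, - 9, - 30/17, 24/5,26, 39, 63,67, 93 ]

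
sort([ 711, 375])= [ 375, 711]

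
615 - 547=68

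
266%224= 42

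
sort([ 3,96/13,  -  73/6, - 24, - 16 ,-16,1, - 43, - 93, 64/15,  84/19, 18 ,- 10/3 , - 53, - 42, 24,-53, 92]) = [  -  93, - 53,-53 ,-43, - 42, - 24, - 16, - 16,-73/6, - 10/3, 1,3 , 64/15, 84/19,96/13 , 18,24, 92]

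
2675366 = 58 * 46127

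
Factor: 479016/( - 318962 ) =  - 239508/159481 =- 2^2*3^2*7^( - 1 ) *6653^1*22783^( - 1 )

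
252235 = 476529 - 224294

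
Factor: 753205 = 5^1*97^1*1553^1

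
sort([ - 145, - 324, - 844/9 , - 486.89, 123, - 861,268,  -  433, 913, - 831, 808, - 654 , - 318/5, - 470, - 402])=[ - 861,-831, - 654, - 486.89,-470, - 433, - 402, - 324, - 145, - 844/9, - 318/5 , 123,268,808, 913 ]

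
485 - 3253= - 2768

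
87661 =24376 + 63285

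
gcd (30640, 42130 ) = 3830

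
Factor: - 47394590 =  - 2^1*5^1*2113^1*2243^1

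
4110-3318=792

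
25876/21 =1232+4/21  =  1232.19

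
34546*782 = 27014972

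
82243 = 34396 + 47847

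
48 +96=144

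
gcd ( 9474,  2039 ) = 1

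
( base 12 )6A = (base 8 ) 122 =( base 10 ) 82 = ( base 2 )1010010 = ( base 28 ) 2q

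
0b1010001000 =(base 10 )648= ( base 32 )k8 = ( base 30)LI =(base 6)3000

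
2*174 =348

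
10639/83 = 128 + 15/83 = 128.18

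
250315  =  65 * 3851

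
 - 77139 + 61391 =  - 15748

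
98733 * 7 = 691131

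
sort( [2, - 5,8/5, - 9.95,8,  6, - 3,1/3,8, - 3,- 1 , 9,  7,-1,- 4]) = [  -  9.95, - 5 , - 4,-3, - 3, - 1, -1 , 1/3 , 8/5,2,6, 7, 8, 8,9] 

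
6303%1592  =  1527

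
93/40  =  2  +  13/40 = 2.33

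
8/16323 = 8/16323 =0.00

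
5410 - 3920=1490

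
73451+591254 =664705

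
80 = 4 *20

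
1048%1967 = 1048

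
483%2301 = 483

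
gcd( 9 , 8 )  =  1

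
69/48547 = 69/48547 = 0.00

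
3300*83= 273900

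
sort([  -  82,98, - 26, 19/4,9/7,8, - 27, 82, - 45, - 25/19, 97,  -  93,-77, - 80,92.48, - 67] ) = [ - 93, - 82, - 80,-77, - 67, -45, - 27, - 26,-25/19,9/7,19/4,8, 82, 92.48,97,98 ]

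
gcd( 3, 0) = 3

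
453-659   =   -206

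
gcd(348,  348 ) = 348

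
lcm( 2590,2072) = 10360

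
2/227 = 2/227  =  0.01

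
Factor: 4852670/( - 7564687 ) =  - 2^1*5^1*13^( - 1) * 37^( - 1 )*127^1*3821^1 *15727^( - 1 )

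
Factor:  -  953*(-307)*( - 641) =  - 307^1*641^1*953^1= -  187538011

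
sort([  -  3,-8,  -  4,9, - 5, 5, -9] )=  [ - 9, - 8, - 5 , - 4, - 3,5, 9 ] 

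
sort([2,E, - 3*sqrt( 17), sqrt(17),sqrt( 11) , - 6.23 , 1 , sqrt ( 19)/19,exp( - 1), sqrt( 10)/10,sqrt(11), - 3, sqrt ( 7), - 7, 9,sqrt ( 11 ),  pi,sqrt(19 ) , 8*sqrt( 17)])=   [ - 3*sqrt( 17) , - 7, - 6.23, - 3,sqrt( 19) /19, sqrt( 10)/10,  exp( - 1), 1,  2,  sqrt( 7) , E,pi,  sqrt(11 ), sqrt( 11) , sqrt( 11),sqrt(17),sqrt( 19 ), 9, 8*sqrt( 17)] 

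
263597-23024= 240573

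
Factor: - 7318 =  - 2^1*3659^1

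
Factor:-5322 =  - 2^1*3^1*887^1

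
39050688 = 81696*478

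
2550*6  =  15300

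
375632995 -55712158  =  319920837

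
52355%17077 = 1124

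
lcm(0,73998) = 0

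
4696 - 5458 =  - 762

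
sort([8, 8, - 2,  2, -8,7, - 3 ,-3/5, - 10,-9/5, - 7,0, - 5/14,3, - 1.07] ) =[ -10,  -  8, - 7, - 3, - 2, - 9/5,  -  1.07, - 3/5, - 5/14, 0,2, 3, 7,  8,8 ]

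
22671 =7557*3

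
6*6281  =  37686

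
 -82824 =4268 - 87092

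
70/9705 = 14/1941 = 0.01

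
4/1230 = 2/615 = 0.00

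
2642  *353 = 932626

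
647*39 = 25233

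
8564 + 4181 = 12745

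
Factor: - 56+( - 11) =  - 67 = - 67^1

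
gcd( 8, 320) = 8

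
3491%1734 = 23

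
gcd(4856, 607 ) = 607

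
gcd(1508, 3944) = 116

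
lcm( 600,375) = 3000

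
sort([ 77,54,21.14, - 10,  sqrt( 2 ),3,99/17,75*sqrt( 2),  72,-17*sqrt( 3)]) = [-17*sqrt(3), - 10,sqrt (2 ),3, 99/17,21.14, 54,  72,  77,75*sqrt( 2)]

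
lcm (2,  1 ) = 2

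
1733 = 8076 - 6343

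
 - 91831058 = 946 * ( - 97073 )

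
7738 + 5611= 13349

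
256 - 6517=- 6261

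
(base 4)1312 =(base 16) 76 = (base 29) 42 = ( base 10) 118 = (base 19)64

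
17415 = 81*215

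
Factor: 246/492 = 1/2 = 2^(-1)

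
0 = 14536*0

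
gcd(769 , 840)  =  1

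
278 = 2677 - 2399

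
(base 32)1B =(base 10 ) 43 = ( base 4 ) 223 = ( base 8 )53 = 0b101011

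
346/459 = 346/459 = 0.75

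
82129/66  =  1244+25/66 = 1244.38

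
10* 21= 210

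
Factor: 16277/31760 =41/80 = 2^( - 4)*5^ ( - 1 )*41^1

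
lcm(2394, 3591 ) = 7182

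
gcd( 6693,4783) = 1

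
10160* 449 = 4561840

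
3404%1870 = 1534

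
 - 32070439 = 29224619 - 61295058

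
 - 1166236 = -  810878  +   - 355358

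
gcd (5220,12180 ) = 1740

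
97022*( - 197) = - 19113334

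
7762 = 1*7762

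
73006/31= 2355 + 1/31 = 2355.03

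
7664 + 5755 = 13419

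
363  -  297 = 66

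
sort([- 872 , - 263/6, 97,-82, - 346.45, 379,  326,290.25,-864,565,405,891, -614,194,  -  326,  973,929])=[ - 872, - 864, - 614, - 346.45, - 326,-82, - 263/6,97 , 194, 290.25, 326,  379,405,565,891,929,973]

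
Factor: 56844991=7^1*17^1 *53^1 * 9013^1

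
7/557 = 7/557  =  0.01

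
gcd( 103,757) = 1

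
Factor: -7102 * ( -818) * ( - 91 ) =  - 528658676 = - 2^2 * 7^1*13^1*53^1*67^1*409^1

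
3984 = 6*664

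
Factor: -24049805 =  - 5^1 *13^1 *369997^1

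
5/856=5/856  =  0.01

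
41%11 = 8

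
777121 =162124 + 614997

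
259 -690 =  - 431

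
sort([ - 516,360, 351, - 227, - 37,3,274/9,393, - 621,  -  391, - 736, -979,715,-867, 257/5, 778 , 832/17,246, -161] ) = [ - 979,-867,- 736, - 621, - 516, - 391, - 227, - 161, - 37, 3 , 274/9,  832/17,257/5,246, 351, 360,393,715, 778]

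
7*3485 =24395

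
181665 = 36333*5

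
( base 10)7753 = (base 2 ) 1111001001001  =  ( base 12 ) 45A1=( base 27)AH4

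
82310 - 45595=36715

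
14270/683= 20+610/683 = 20.89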